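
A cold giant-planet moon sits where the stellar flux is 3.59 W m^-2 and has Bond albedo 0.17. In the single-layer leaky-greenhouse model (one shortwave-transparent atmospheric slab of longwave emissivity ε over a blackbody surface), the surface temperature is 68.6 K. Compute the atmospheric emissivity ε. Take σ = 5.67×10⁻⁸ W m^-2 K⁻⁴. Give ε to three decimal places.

First, T_e = [3.590·(1−0.17)/(4σ)]^(1/4) = 60.20 K.
Since (2−ε)/2 = (T_e/T_s)⁴ = 0.5932, ε = 0.8135.

0.814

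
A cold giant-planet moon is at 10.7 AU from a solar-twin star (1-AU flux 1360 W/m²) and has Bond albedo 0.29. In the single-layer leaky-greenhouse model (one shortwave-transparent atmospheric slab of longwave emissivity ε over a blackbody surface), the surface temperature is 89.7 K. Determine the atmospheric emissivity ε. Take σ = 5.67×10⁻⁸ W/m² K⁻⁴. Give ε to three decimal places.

0.851

By the inverse-square law, S = 1360/10.7² = 11.88 W/m².
First, T_e = [11.88·(1−0.29)/(4σ)]^(1/4) = 78.09 K.
Inverting T_s⁴ = 2T_e⁴/(2−ε): (T_e/T_s)⁴ = 0.5744, so ε = 2(1 − 0.5744) = 0.8512.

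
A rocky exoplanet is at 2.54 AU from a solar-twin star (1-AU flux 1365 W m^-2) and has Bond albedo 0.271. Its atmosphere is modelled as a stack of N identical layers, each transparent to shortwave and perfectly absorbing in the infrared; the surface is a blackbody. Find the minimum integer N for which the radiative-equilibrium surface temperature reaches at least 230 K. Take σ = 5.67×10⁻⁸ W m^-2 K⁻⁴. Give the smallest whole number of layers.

By the inverse-square law, S = 1365/2.54² = 211.6 W m^-2.
OLR = S(1−α)/4 = 38.56 W m^-2; the top layer radiates at T_e = 161.5 K.
Need (N+1)T_e⁴ ≥ T_s⁴, i.e. N+1 ≥ (230/161.5)⁴ = 4.115.
So N ≥ 3.115; the smallest integer is N = 4.

4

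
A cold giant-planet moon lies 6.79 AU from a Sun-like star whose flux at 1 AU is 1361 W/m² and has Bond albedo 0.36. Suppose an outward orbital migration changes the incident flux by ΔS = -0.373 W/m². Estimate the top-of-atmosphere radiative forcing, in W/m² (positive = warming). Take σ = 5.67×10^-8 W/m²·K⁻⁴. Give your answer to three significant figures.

-0.0597 W/m²

Irradiance scales as 1/d², so S = 1361 W/m² × (1/6.79)² = 29.52 W/m².
Only a fraction (1−α) is absorbed and it's spread over 4πR², so ΔF = (1−α)ΔS/4 = -0.05968 W/m².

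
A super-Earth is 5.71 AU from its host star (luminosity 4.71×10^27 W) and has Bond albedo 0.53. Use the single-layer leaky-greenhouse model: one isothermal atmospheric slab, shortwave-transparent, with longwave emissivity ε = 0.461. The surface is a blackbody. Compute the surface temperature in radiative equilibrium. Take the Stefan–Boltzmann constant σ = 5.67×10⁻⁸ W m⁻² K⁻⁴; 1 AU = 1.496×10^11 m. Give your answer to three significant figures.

Orbital distance: d = 5.71 AU = 8.542×10^11 m.
S = L/(4πd²) = 513.7 W m⁻².
At the top of the atmosphere, σT_e⁴ = S(1−α)/4 = 60.36 W m⁻², giving T_e = 180.6 K.
For a single slab of emissivity ε, T_s⁴ = 2T_e⁴/(2−ε); thus T_s = 180.6·(1.3)^(1/4) = 192.9 K.

193 K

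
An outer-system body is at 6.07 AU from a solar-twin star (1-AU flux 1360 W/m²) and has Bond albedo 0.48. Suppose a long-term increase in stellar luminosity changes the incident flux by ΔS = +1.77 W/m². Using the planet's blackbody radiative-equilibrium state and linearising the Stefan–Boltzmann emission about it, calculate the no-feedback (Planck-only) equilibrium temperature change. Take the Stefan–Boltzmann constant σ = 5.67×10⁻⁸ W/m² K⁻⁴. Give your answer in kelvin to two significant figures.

1.1 K

By the inverse-square law, S = 1360/6.07² = 36.91 W/m².
The baseline emission temperature is T_e = 95.91 K.
Only a fraction (1−α) is absorbed and it's spread over 4πR², so ΔF = (1−α)ΔS/4 = 0.2301 W/m².
Planck response: λ_P = 4σT_e³ = 4·5.67×10⁻⁸·(95.91)³ = 0.2001 W/m²/K.
Hence the no-feedback warming is ΔF/(4σT_e³) = 1.15 K.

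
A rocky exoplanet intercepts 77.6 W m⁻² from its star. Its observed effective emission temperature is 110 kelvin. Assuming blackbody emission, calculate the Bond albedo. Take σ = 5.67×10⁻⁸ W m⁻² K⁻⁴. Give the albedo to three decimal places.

From σT⁴ = S(1−α)/4 we invert for α: 1−α = 4σT⁴/S.
σT⁴ = 8.301 W m⁻², so 4σT⁴ = 33.21 W m⁻².
Hence α = 1 − 33.21/77.60 = 0.5721.

0.572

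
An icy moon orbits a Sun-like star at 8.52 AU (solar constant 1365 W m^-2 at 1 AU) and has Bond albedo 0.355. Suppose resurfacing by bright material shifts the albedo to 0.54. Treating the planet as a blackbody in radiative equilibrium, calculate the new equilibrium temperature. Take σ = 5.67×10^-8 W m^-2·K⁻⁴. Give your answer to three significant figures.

By the inverse-square law, S = 1365/8.52² = 18.80 W m^-2.
T₂ = [S(1−α₂)/(4σ)]^(1/4) = [18.80·0.46/(4σ)]^(1/4) = 78.59 K.

78.6 K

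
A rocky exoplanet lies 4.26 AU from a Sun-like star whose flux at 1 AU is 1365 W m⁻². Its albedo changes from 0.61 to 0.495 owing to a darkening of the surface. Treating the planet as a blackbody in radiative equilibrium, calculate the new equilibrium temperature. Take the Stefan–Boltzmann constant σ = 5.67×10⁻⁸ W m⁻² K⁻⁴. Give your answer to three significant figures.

114 K

Flux at the orbit: S = 1365/(4.26)² = 75.22 W m⁻².
T₂ = [S(1−α₂)/(4σ)]^(1/4) = [75.22·0.505/(4σ)]^(1/4) = 113.8 K.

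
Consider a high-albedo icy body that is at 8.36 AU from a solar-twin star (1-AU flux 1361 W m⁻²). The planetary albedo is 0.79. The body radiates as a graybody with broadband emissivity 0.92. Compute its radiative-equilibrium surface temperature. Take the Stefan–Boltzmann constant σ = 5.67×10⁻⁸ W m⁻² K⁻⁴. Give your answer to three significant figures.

66.5 kelvin

Flux at the orbit: S = 1361/(8.36)² = 19.47 W m⁻².
Absorbed flux (global mean): S(1−α)/4 = 19.47·0.21/4 = 1.022 W m⁻².
Radiative balance εσT⁴ = 1.022 gives T = [1.022/(0.92·σ)]^(1/4) = 66.54 K.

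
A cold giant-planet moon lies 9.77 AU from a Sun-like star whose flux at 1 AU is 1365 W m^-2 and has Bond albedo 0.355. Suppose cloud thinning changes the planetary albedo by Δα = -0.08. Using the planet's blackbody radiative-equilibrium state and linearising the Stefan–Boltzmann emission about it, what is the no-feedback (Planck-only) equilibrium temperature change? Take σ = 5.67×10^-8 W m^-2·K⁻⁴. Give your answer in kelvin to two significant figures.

2.5 kelvin

By the inverse-square law, S = 1365/9.77² = 14.30 W m^-2.
Unperturbed T_e = [14.30·(1−0.355)/(4σ)]^¼ = 79.86 K.
TOA radiative forcing: ΔF = −S·Δα/4 = −14.30·(-0.08)/4 = 0.2860 W m^-2.
The Planck feedback parameter is 4σT_e³ = 0.1155 W m^-2/K.
So ΔT₀ = 0.2860/0.1155 = 2.48 K.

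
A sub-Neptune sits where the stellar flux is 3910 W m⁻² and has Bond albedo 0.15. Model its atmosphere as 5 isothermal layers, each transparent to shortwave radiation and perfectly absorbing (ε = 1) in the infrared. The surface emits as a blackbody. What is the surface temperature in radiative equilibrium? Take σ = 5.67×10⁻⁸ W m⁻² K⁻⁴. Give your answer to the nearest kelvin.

OLR = S(1−α)/4 = 830.9 W m⁻²; the top layer radiates at T_e = 347.9 K.
With N = 5 opaque layers, T_s = (N+1)^(1/4)·T_e = 6^(1/4)·347.9 = 544.5 K.

545 K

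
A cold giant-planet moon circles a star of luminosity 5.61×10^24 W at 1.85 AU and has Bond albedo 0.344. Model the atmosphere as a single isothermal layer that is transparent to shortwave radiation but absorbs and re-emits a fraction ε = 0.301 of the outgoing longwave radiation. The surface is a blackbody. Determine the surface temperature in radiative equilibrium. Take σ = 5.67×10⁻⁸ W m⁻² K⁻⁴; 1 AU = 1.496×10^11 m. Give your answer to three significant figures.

d = 1.85 × 1.496×10^11 m = 2.768×10^11 m.
Spreading L over a sphere of radius d: S = 5.61×10^24/(4π·2.77×10^11²) = 5.828 W m⁻².
The planet radiates to space at T_e = [S(1−α)/(4σ)]^(1/4) = 64.08 K.
The surface balance (absorbed SW + ε·downward IR = σT_s⁴) with T_a⁴ = T_s⁴/2 reduces to T_s = T_e·[2/(2−ε)]^¼ = 66.74 K.

66.7 kelvin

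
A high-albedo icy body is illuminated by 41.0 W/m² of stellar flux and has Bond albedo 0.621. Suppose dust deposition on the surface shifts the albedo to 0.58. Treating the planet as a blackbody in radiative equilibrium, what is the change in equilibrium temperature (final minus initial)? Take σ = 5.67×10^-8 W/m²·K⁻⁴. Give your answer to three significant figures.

With α = 0.621, T₁ = 90.98 K.
After:  T₂ = [41.00·0.42/(4σ)]^(1/4) = 93.35 K.
Change: 93.35 − 90.98 = 2.367 K.

2.37 K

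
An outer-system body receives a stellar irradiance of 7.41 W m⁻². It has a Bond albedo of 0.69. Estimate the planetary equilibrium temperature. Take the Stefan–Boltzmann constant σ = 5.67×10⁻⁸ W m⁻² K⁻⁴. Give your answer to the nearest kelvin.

The planet absorbs (1−α)S over its disc πR² and re-emits over 4πR², so the mean absorbed flux is (1−0.69)·7.410/4 = 0.5743 W m⁻².
Balancing against σT⁴: T = (0.5743/5.67×10⁻⁸)^(1/4) = 56.41 K.

56 kelvin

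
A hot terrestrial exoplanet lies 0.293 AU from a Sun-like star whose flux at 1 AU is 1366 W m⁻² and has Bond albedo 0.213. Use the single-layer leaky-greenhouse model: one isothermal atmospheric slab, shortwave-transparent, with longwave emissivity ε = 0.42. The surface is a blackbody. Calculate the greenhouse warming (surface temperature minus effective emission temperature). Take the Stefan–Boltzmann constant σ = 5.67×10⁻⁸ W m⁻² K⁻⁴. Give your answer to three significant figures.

29.4 K

By the inverse-square law, S = 1366/0.293² = 15910 W m⁻².
The planet radiates to space at T_e = [S(1−α)/(4σ)]^(1/4) = 484.7 K.
Surface balance with a leaky layer gives σT_s⁴ = σT_e⁴·2/(2−ε), so T_s = T_e·[2/(2−0.42)]^(1/4) = 514.2 K.
The atmosphere warms the surface by 29.42 K.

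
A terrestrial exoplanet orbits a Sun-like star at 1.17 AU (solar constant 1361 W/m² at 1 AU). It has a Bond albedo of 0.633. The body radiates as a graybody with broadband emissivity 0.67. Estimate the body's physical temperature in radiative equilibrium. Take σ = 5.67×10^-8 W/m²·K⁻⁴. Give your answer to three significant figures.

221 K

Irradiance scales as 1/d², so S = 1361 W/m² × (1/1.17)² = 994.2 W/m².
The planet absorbs (1−α)S over its disc πR² and re-emits over 4πR², so the mean absorbed flux is (1−0.633)·994.2/4 = 91.22 W/m².
Equating to εσT⁴ with ε = 0.67: T = (91.22/0.67σ)^(1/4) = 221.4 K.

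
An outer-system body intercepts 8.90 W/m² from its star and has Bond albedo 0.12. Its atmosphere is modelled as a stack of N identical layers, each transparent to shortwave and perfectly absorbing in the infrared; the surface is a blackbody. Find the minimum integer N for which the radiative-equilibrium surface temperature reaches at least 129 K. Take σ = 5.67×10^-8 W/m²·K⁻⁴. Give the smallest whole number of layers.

Top-of-atmosphere balance: σT_e⁴ = S(1−α)/4 = 1.958 W/m² → T_e = 76.66 K.
T_s = (N+1)^(1/4)·T_e ≥ 129 K requires N+1 ≥ (T_s/T_e)⁴ = (129/76.66)⁴ = 8.019.
So N ≥ 7.019; the smallest integer is N = 8.

8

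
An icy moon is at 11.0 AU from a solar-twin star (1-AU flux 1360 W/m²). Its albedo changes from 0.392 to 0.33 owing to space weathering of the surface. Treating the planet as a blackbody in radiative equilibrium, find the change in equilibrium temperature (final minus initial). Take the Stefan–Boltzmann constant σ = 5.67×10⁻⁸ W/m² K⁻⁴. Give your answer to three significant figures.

Flux at the orbit: S = 1360/(11.0)² = 11.24 W/m².
With α = 0.392, T₁ = 74.09 K.
After:  T₂ = [11.24·0.67/(4σ)]^(1/4) = 75.91 K.
Change: 75.91 − 74.09 = 1.821 K.

1.82 K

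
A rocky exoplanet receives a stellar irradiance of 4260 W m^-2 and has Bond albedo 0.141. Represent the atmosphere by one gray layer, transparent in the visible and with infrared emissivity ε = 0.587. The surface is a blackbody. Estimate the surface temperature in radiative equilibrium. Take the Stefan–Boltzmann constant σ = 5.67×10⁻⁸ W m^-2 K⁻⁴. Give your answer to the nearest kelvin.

389 K

At the top of the atmosphere, σT_e⁴ = S(1−α)/4 = 914.8 W m^-2, giving T_e = 356.4 K.
Surface balance with a leaky layer gives σT_s⁴ = σT_e⁴·2/(2−ε), so T_s = T_e·[2/(2−0.587)]^(1/4) = 388.7 K.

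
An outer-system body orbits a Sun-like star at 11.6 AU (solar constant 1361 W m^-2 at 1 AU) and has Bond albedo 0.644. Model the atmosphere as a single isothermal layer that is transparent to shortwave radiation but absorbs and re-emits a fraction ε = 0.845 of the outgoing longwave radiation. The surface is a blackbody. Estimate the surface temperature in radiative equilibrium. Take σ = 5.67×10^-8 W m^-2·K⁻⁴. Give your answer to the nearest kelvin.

72 kelvin

Flux at the orbit: S = 1361/(11.6)² = 10.11 W m^-2.
Effective emission temperature (TOA balance): σT_e⁴ = S(1−α)/4 = 0.9002 W m^-2 → T_e = 63.12 K.
The surface balance (absorbed SW + ε·downward IR = σT_s⁴) with T_a⁴ = T_s⁴/2 reduces to T_s = T_e·[2/(2−ε)]^¼ = 72.41 K.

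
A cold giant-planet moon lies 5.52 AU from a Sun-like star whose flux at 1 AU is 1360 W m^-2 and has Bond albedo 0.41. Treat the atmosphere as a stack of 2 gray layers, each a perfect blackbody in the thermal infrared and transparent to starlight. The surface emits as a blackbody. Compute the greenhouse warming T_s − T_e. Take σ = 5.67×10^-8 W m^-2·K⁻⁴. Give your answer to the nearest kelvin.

Flux at the orbit: S = 1360/(5.52)² = 44.63 W m^-2.
Top-of-atmosphere balance: σT_e⁴ = S(1−α)/4 = 6.583 W m^-2 → T_e = 103.8 K.
Surface: T_s = (3)^¼·T_e = 136.6 K.
So the greenhouse effect raises the surface by 136.6 − 103.8 = 32.81 K.

33 K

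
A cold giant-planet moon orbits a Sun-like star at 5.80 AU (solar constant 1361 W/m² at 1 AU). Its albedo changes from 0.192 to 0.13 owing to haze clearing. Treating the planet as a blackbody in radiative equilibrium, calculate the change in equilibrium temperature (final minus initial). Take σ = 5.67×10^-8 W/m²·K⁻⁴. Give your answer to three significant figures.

By the inverse-square law, S = 1361/5.80² = 40.46 W/m².
With α = 0.192, T₁ = 109.6 K.
Final:   T₂ = [S(1−0.13)/(4σ)]^(1/4) = 111.6 K.
ΔT = T₂ − T₁ = 2.044 K.

2.04 kelvin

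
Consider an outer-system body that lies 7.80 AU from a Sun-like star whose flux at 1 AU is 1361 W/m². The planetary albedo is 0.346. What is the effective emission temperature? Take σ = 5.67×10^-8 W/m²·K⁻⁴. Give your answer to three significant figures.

Flux at the orbit: S = 1361/(7.80)² = 22.37 W/m².
The planet absorbs (1−α)S over its disc πR² and re-emits over 4πR², so the mean absorbed flux is (1−0.346)·22.37/4 = 3.658 W/m².
In equilibrium σT⁴ equals this, so T = 89.62 K.

89.6 kelvin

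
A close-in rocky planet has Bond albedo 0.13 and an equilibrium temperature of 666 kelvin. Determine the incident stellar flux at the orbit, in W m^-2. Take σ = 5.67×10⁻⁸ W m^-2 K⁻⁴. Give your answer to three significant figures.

Invert the energy balance for S: S = 4σT⁴/(1−α).
σT⁴ = 5.67×10⁻⁸·(666)⁴ = 11160 W m^-2.
S = 4·11160/0.87 = 51290 W m^-2.

51300 W m^-2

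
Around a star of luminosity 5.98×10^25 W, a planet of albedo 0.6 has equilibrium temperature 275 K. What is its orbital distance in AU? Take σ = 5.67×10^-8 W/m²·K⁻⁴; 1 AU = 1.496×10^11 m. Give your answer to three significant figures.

0.256 AU

Required flux: S = 4σT⁴/(1−α) = 3243 W/m².
Then d = [L/(4πS)]^(1/2) = 3.831×10^10 m, i.e. 0.2561 AU.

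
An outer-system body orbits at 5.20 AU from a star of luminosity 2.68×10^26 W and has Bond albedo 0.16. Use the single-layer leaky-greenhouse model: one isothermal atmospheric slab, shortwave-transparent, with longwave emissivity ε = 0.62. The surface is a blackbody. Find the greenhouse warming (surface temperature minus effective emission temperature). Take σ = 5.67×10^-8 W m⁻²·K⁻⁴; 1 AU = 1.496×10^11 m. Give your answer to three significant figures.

10.4 K

Orbital distance: d = 5.20 AU = 7.779×10^11 m.
S = L/(4πd²) = 35.24 W m⁻².
At the top of the atmosphere, σT_e⁴ = S(1−α)/4 = 7.401 W m⁻², giving T_e = 106.9 K.
The surface balance (absorbed SW + ε·downward IR = σT_s⁴) with T_a⁴ = T_s⁴/2 reduces to T_s = T_e·[2/(2−ε)]^¼ = 117.3 K.
The atmosphere warms the surface by 10.39 K.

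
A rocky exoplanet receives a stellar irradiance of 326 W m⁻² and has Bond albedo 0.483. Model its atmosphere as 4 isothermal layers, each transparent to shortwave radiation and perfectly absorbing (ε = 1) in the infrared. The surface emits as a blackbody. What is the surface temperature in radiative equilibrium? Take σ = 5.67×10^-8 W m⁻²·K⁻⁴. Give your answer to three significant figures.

247 kelvin

Top-of-atmosphere balance: σT_e⁴ = S(1−α)/4 = 42.14 W m⁻² → T_e = 165.1 K.
Layer-by-layer balance gives σT_s⁴ = (N+1)σT_e⁴, so T_s = 5^¼·165.1 = 246.9 K.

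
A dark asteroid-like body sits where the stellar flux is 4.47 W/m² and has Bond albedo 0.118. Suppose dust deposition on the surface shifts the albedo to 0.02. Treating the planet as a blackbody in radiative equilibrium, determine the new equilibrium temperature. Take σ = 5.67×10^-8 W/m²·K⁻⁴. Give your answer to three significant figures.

66.3 K

T₂ = [S(1−α₂)/(4σ)]^(1/4) = [4.470·0.98/(4σ)]^(1/4) = 66.29 K.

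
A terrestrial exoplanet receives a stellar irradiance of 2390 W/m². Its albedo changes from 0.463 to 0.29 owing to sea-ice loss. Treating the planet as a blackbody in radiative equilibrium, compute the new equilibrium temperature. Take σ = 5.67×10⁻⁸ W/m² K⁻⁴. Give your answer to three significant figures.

294 K

With the new albedo, S(1−α₂)/4 = 424.2 W/m², so T₂ = 294.1 K.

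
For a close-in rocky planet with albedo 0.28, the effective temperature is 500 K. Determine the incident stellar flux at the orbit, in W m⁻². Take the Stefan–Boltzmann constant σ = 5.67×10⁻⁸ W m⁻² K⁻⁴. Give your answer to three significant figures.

From S(1−α)/4 = σT⁴: S = 4σT⁴/(1−α).
The emitted flux is σT⁴ = 3544 W m⁻².
S = 4·3544/0.72 = 19690 W m⁻².

19700 W m⁻²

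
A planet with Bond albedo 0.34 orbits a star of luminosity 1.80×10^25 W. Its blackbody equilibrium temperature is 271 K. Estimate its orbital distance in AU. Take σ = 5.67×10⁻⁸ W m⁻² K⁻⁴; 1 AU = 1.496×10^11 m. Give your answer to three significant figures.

0.186 AU

The flux needed for this T is 4σT⁴/(1−0.34) = 1853 W m⁻².
S = L/(4πd²) → d = √(L/4πS) = √(1.80×10^25/(4π·1853)) = 2.780×10^10 m = 0.1858 AU.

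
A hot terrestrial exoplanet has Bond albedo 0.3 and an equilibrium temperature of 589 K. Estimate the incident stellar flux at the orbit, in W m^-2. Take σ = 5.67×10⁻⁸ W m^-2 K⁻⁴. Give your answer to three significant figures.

From S(1−α)/4 = σT⁴: S = 4σT⁴/(1−α).
The emitted flux is σT⁴ = 6824 W m^-2.
S = 4·6824/0.7 = 38990 W m^-2.

39000 W m^-2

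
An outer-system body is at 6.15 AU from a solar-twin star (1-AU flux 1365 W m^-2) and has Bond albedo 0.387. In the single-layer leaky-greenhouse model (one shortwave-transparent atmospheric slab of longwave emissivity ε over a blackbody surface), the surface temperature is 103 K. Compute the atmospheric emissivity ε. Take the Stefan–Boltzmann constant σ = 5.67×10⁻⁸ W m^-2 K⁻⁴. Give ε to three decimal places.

0.267

By the inverse-square law, S = 1365/6.15² = 36.09 W m^-2.
Effective temperature: T_e = [S(1−α)/(4σ)]^(1/4) = 99.38 K.
T_s⁴ = T_e⁴·2/(2−ε) → ε = 2 − 2(T_e/T_s)⁴ = 2 − 2·(99.38/103)⁴ = 0.2667.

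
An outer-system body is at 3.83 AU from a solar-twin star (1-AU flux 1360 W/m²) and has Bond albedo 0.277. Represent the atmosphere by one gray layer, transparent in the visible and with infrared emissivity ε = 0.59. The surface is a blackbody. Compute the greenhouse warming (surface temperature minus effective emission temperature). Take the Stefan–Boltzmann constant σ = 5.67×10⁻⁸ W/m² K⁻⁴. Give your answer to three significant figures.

12.0 kelvin

By the inverse-square law, S = 1360/3.83² = 92.71 W/m².
Effective emission temperature (TOA balance): σT_e⁴ = S(1−α)/4 = 16.76 W/m² → T_e = 131.1 K.
The surface balance (absorbed SW + ε·downward IR = σT_s⁴) with T_a⁴ = T_s⁴/2 reduces to T_s = T_e·[2/(2−ε)]^¼ = 143.1 K.
T_s − T_e = 143.1 − 131.1 = 11.97 K.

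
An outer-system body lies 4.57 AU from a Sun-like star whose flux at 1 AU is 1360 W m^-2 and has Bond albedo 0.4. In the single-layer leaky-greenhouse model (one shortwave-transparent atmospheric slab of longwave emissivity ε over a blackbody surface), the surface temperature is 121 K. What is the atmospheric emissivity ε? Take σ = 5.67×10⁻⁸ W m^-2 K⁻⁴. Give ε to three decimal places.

0.393

Flux at the orbit: S = 1360/(4.57)² = 65.12 W m^-2.
Effective temperature: T_e = [S(1−α)/(4σ)]^(1/4) = 114.6 K.
T_s⁴ = T_e⁴·2/(2−ε) → ε = 2 − 2(T_e/T_s)⁴ = 2 − 2·(114.6/121)⁴ = 0.3927.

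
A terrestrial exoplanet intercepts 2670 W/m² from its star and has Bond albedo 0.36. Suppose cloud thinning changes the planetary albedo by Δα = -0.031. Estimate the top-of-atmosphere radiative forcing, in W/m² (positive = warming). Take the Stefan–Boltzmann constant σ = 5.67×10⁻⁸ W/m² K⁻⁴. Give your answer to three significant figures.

ΔF = −(S/4)Δα = −(2670/4)×(-0.031) = 20.69 W/m².

20.7 W/m²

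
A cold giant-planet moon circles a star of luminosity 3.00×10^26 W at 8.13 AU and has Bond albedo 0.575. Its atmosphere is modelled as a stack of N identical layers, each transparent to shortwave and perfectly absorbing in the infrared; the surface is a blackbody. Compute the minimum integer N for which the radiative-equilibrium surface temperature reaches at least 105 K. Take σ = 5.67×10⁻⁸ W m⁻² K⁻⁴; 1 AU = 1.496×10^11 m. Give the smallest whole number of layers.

d = 8.13 × 1.496×10^11 m = 1.216×10^12 m.
S = L/(4πd²) = 16.14 W m⁻².
Top-of-atmosphere balance: σT_e⁴ = S(1−α)/4 = 1.715 W m⁻² → T_e = 74.16 K.
Need (N+1)T_e⁴ ≥ T_s⁴, i.e. N+1 ≥ (105/74.16)⁴ = 4.019.
Rounding up, N = 4.

4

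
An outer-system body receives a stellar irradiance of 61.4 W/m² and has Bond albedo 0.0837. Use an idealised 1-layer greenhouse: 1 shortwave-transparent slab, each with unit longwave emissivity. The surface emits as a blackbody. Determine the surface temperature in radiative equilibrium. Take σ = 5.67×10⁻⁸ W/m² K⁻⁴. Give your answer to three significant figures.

149 K

Top-of-atmosphere balance: σT_e⁴ = S(1−α)/4 = 14.07 W/m² → T_e = 125.5 K.
For an N-layer opaque stack, T_s⁴ = (N+1)T_e⁴, hence T_s = (2)^(1/4)×125.5 K = 149.2 K.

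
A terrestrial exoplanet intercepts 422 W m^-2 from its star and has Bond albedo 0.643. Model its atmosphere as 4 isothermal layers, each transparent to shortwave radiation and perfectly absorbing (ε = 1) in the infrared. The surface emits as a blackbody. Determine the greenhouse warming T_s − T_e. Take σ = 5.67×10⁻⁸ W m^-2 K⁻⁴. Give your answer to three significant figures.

79.5 kelvin

OLR = S(1−α)/4 = 37.66 W m^-2; the top layer radiates at T_e = 160.5 K.
Surface: T_s = (5)^¼·T_e = 240.1 K.
So the greenhouse effect raises the surface by 240.1 − 160.5 = 79.52 K.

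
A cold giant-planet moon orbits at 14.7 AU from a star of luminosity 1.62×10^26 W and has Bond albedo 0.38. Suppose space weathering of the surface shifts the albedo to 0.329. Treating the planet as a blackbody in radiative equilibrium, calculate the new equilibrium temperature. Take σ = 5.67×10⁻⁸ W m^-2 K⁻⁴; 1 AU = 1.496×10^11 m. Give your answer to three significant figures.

d = 14.7 × 1.496×10^11 m = 2.199×10^12 m.
Spreading L over a sphere of radius d: S = 1.62×10^26/(4π·2.20×10^12²) = 2.666 W m^-2.
New equilibrium: T₂ = [(1−0.329)·2.666/(4σ)]^(1/4) = 52.99 K.

53.0 kelvin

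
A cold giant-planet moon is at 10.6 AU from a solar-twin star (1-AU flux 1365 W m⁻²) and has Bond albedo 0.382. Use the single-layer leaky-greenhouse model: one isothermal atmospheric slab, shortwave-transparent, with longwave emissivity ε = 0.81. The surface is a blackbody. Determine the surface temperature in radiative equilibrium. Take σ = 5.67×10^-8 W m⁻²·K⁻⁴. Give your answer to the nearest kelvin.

86 K

Irradiance scales as 1/d², so S = 1365 W m⁻² × (1/10.6)² = 12.15 W m⁻².
Effective emission temperature (TOA balance): σT_e⁴ = S(1−α)/4 = 1.877 W m⁻² → T_e = 75.85 K.
The surface balance (absorbed SW + ε·downward IR = σT_s⁴) with T_a⁴ = T_s⁴/2 reduces to T_s = T_e·[2/(2−ε)]^¼ = 86.36 K.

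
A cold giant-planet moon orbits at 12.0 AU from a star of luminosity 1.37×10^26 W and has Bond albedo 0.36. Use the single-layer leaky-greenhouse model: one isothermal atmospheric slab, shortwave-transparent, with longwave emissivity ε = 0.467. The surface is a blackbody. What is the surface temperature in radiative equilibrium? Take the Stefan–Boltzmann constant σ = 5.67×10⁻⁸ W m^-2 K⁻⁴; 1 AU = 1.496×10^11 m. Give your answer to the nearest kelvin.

59 K

Orbital distance: d = 12.0 AU = 1.795×10^12 m.
S = L/(4πd²) = 3.383 W m^-2.
At the top of the atmosphere, σT_e⁴ = S(1−α)/4 = 0.5413 W m^-2, giving T_e = 55.58 K.
The surface balance (absorbed SW + ε·downward IR = σT_s⁴) with T_a⁴ = T_s⁴/2 reduces to T_s = T_e·[2/(2−ε)]^¼ = 59.41 K.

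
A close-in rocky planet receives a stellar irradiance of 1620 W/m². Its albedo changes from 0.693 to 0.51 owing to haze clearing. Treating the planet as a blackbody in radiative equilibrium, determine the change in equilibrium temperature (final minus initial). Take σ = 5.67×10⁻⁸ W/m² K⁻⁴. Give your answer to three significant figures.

Initial: T₁ = [S(1−0.693)/(4σ)]^(1/4) = 216.4 K.
With α = 0.51, T₂ = 243.2 K.
Change: 243.2 − 216.4 = 26.83 K.

26.8 K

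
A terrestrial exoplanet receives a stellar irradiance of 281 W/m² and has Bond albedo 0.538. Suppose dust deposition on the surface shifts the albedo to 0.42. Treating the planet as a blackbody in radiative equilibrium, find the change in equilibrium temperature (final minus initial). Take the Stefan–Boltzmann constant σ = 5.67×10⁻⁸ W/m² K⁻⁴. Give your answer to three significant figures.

With α = 0.538, T₁ = 154.7 K.
After:  T₂ = [281.0·0.58/(4σ)]^(1/4) = 163.7 K.
Change: 163.7 − 154.7 = 9.051 K.

9.05 K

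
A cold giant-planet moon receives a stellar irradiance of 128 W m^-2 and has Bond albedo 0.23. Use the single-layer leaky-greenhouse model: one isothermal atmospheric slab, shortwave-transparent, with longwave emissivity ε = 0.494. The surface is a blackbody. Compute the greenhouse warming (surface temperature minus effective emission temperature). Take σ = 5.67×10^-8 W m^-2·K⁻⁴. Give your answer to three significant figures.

10.6 K

At the top of the atmosphere, σT_e⁴ = S(1−α)/4 = 24.64 W m^-2, giving T_e = 144.4 K.
Surface balance with a leaky layer gives σT_s⁴ = σT_e⁴·2/(2−ε), so T_s = T_e·[2/(2−0.494)]^(1/4) = 155.0 K.
Greenhouse warming: T_s − T_e = 10.61 K.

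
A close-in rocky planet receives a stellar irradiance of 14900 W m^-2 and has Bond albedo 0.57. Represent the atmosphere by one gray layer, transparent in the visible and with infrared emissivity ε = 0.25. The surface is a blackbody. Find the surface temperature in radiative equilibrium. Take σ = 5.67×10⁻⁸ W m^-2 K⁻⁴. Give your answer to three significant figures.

424 K

Effective emission temperature (TOA balance): σT_e⁴ = S(1−α)/4 = 1602 W m^-2 → T_e = 410.0 K.
Surface balance with a leaky layer gives σT_s⁴ = σT_e⁴·2/(2−ε), so T_s = T_e·[2/(2−0.25)]^(1/4) = 423.9 K.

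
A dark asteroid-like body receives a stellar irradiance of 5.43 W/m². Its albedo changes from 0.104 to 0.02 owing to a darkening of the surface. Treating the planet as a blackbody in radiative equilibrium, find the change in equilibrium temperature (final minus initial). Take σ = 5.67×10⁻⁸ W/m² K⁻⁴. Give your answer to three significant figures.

Initial: T₁ = [S(1−0.104)/(4σ)]^(1/4) = 68.06 K.
After:  T₂ = [5.430·0.98/(4σ)]^(1/4) = 69.60 K.
ΔT = T₂ − T₁ = 1.542 K.

1.54 kelvin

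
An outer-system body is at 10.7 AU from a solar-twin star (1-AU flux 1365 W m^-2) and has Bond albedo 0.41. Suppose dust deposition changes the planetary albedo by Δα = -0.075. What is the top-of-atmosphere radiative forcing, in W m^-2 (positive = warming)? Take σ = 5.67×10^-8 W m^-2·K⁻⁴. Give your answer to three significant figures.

0.224 W m^-2

Flux at the orbit: S = 1365/(10.7)² = 11.92 W m^-2.
TOA radiative forcing: ΔF = −S·Δα/4 = −11.92·(-0.075)/4 = 0.2235 W m^-2.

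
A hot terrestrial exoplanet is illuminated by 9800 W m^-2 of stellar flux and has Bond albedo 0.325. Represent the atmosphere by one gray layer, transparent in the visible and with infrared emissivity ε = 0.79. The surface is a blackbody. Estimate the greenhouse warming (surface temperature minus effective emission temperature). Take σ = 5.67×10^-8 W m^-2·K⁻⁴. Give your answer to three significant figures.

55.3 K

At the top of the atmosphere, σT_e⁴ = S(1−α)/4 = 1654 W m^-2, giving T_e = 413.3 K.
For a single slab of emissivity ε, T_s⁴ = 2T_e⁴/(2−ε); thus T_s = 413.3·(1.653)^(1/4) = 468.6 K.
Greenhouse warming: T_s − T_e = 55.32 K.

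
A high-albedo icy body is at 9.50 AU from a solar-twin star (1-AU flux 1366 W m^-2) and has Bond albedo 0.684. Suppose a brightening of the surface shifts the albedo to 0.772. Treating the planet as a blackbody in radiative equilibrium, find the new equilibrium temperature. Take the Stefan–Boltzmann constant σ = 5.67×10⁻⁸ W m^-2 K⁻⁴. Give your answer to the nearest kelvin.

62 K

By the inverse-square law, S = 1366/9.50² = 15.14 W m^-2.
New equilibrium: T₂ = [(1−0.772)·15.14/(4σ)]^(1/4) = 62.46 K.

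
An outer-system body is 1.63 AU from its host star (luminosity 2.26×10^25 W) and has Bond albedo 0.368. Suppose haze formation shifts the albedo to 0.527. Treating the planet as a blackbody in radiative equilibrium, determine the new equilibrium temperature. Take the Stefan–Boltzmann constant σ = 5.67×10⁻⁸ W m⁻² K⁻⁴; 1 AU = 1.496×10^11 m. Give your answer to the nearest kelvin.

Orbital distance: d = 1.63 AU = 2.438×10^11 m.
S = L/(4πd²) = 30.25 W m⁻².
With the new albedo, S(1−α₂)/4 = 3.577 W m⁻², so T₂ = 89.12 K.

89 kelvin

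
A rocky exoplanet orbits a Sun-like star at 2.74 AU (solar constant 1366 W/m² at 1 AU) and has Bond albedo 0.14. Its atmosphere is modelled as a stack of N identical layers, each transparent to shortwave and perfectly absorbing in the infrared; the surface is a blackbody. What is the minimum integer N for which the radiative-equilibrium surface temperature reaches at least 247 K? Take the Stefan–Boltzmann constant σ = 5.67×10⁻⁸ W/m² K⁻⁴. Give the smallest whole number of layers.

5

Flux at the orbit: S = 1366/(2.74)² = 181.9 W/m².
Top-of-atmosphere balance: σT_e⁴ = S(1−α)/4 = 39.12 W/m² → T_e = 162.1 K.
Since T_s⁴ = (N+1)T_e⁴, we need N ≥ (T_s/T_e)⁴ − 1 = 4.395.
So N ≥ 4.395; the smallest integer is N = 5.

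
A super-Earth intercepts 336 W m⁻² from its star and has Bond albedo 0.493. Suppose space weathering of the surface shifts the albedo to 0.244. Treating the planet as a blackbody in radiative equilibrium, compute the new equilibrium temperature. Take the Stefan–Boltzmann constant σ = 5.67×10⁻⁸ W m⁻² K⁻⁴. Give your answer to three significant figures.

183 K

New equilibrium: T₂ = [(1−0.244)·336.0/(4σ)]^(1/4) = 182.9 K.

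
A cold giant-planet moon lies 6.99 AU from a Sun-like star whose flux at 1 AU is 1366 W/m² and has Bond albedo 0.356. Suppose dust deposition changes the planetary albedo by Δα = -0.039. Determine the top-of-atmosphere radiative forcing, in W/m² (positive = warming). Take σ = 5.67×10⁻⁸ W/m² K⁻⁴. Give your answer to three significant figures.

By the inverse-square law, S = 1366/6.99² = 27.96 W/m².
ΔF = −(S/4)Δα = −(27.96/4)×(-0.039) = 0.2726 W/m².

0.273 W/m²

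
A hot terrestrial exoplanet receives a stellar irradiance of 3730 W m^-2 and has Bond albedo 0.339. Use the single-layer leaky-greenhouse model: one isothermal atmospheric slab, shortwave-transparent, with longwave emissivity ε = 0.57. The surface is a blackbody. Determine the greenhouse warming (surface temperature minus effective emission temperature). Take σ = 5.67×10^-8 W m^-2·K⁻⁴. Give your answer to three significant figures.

28.2 K

The planet radiates to space at T_e = [S(1−α)/(4σ)]^(1/4) = 322.9 K.
Surface balance with a leaky layer gives σT_s⁴ = σT_e⁴·2/(2−ε), so T_s = T_e·[2/(2−0.57)]^(1/4) = 351.1 K.
T_s − T_e = 351.1 − 322.9 = 28.25 K.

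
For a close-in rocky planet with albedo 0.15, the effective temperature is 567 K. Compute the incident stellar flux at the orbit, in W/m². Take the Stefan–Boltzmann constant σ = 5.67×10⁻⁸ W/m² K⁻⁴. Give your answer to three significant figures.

27600 W/m²

From S(1−α)/4 = σT⁴: S = 4σT⁴/(1−α).
The emitted flux is σT⁴ = 5860 W/m².
S = 4·5860/0.85 = 27580 W/m².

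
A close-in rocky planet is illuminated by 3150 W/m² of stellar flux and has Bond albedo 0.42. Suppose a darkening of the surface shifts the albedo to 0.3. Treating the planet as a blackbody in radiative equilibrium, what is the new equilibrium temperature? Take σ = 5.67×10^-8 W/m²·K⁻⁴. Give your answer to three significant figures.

With the new albedo, S(1−α₂)/4 = 551.2 W/m², so T₂ = 314.0 K.

314 K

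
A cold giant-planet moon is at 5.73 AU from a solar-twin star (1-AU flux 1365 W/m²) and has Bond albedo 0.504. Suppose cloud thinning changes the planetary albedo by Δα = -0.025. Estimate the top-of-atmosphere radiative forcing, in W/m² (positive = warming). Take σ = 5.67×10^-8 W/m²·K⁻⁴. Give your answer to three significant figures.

0.260 W/m²

Flux at the orbit: S = 1365/(5.73)² = 41.57 W/m².
TOA radiative forcing: ΔF = −S·Δα/4 = −41.57·(-0.025)/4 = 0.2598 W/m².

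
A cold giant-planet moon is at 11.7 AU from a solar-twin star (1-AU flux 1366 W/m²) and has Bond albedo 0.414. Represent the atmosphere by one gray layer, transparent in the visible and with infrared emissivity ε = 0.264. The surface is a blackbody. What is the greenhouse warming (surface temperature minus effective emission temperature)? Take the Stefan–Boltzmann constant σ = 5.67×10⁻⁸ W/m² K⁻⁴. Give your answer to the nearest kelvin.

3 K

By the inverse-square law, S = 1366/11.7² = 9.979 W/m².
Effective emission temperature (TOA balance): σT_e⁴ = S(1−α)/4 = 1.462 W/m² → T_e = 71.26 K.
The surface balance (absorbed SW + ε·downward IR = σT_s⁴) with T_a⁴ = T_s⁴/2 reduces to T_s = T_e·[2/(2−ε)]^¼ = 73.82 K.
The atmosphere warms the surface by 2.567 K.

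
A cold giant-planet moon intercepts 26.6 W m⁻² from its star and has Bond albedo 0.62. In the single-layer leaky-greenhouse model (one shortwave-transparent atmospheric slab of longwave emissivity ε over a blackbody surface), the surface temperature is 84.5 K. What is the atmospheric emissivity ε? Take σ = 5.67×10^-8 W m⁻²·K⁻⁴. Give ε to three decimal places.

0.252

TOA balance gives T_e = 81.71 K.
Since (2−ε)/2 = (T_e/T_s)⁴ = 0.8742, ε = 0.2517.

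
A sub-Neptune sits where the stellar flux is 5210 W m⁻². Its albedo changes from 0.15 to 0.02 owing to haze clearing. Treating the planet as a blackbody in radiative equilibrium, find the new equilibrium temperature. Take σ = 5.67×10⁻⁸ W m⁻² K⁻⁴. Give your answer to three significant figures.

387 K

With the new albedo, S(1−α₂)/4 = 1276 W m⁻², so T₂ = 387.4 K.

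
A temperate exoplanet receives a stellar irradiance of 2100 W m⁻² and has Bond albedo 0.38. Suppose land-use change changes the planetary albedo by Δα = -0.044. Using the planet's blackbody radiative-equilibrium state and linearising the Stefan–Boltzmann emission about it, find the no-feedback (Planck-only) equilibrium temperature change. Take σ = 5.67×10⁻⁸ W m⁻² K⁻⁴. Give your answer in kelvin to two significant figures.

Unperturbed T_e = [2100·(1−0.38)/(4σ)]^¼ = 275.3 K.
The change in absorbed flux is Δ[S(1−α)/4] = −SΔα/4 = 23.10 W m⁻².
The Planck feedback parameter is 4σT_e³ = 4.730 W m⁻²/K.
So ΔT₀ = 23.10/4.730 = 4.88 K.

4.9 kelvin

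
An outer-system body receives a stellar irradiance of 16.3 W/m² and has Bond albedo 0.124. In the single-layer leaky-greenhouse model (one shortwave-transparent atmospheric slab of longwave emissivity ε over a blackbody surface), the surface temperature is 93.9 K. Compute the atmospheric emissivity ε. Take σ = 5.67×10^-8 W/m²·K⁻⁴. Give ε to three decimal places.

TOA balance gives T_e = 89.08 K.
Inverting T_s⁴ = 2T_e⁴/(2−ε): (T_e/T_s)⁴ = 0.8098, so ε = 2(1 − 0.8098) = 0.3804.

0.380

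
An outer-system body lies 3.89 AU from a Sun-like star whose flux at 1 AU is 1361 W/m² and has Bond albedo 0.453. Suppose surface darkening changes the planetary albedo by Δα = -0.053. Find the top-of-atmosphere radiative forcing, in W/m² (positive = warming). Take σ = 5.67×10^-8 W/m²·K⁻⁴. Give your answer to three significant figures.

Flux at the orbit: S = 1361/(3.89)² = 89.94 W/m².
ΔF = −(S/4)Δα = −(89.94/4)×(-0.053) = 1.192 W/m².

1.19 W/m²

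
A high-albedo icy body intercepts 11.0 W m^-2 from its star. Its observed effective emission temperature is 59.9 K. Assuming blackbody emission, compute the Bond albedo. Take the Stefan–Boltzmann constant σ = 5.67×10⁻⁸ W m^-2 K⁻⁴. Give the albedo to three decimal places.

Rearranging the radiative balance, α = 1 − 4σT⁴/S.
4σT⁴ = 4·5.67×10⁻⁸·(59.9)⁴ = 2.920 W m^-2.
1−α = 2.920/11.00 = 0.2654, so α = 0.7346.

0.735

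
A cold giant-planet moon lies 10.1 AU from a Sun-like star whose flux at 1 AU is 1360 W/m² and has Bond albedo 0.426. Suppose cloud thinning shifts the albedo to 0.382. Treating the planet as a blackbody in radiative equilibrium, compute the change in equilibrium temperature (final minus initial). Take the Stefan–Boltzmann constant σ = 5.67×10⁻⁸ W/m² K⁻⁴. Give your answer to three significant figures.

Flux at the orbit: S = 1360/(10.1)² = 13.33 W/m².
Before: T₁ = [13.33·0.574/(4σ)]^(1/4) = 76.22 K.
With α = 0.382, T₂ = 77.64 K.
Change: 77.64 − 76.22 = 1.420 K.

1.42 kelvin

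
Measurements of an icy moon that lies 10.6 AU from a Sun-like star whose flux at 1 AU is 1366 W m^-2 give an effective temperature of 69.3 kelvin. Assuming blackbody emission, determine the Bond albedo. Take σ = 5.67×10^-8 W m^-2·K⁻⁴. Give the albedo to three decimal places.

Flux at the orbit: S = 1366/(10.6)² = 12.16 W m^-2.
Rearranging the radiative balance, α = 1 − 4σT⁴/S.
σT⁴ = 1.308 W m^-2, so 4σT⁴ = 5.231 W m^-2.
Hence α = 1 − 5.231/12.16 = 0.5697.

0.570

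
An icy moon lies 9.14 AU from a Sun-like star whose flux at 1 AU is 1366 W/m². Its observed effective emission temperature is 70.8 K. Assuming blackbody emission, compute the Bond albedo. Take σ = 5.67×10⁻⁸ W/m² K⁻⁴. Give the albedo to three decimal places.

0.651

By the inverse-square law, S = 1366/9.14² = 16.35 W/m².
From σT⁴ = S(1−α)/4 we invert for α: 1−α = 4σT⁴/S.
σT⁴ = 1.425 W/m², so 4σT⁴ = 5.699 W/m².
Hence α = 1 − 5.699/16.35 = 0.6515.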